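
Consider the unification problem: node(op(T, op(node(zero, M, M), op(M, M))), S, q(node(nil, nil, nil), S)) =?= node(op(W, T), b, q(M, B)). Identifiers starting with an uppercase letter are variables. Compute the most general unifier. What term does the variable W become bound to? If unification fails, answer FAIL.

Decompose node/3: op(T, op(node(zero, M, M), op(M, M))) =?= op(W, T),  S =?= b,  q(node(nil, nil, nil), S) =?= q(M, B).
Decompose op/2: T =?= W,  op(node(zero, M, M), op(M, M)) =?= T.
Bind T := W; substituting into the one remaining equation that mentions T gives: op(node(zero, M, M), op(M, M)) =?= W.
Bind W := op(node(zero, M, M), op(M, M)); no other remaining equation mentions W. Substituting into the earlier binding gives T := op(node(zero, M, M), op(M, M)).
Bind S := b; substituting into the remaining equation gives: q(node(nil, nil, nil), b) =?= q(M, B).
Decompose q/2: node(nil, nil, nil) =?= M,  b =?= B.
Bind M := node(nil, nil, nil); no other remaining equation mentions M. Substituting into the earlier bindings gives T := op(node(zero, node(nil, nil, nil), node(nil, nil, nil)), op(node(nil, nil, nil), node(nil, nil, nil))), W := op(node(zero, node(nil, nil, nil), node(nil, nil, nil)), op(node(nil, nil, nil), node(nil, nil, nil))).
Bind B := b.
MGU = { T := op(node(zero, node(nil, nil, nil), node(nil, nil, nil)), op(node(nil, nil, nil), node(nil, nil, nil))), W := op(node(zero, node(nil, nil, nil), node(nil, nil, nil)), op(node(nil, nil, nil), node(nil, nil, nil))), S := b, M := node(nil, nil, nil), B := b }, so W := op(node(zero, node(nil, nil, nil), node(nil, nil, nil)), op(node(nil, nil, nil), node(nil, nil, nil))).

op(node(zero, node(nil, nil, nil), node(nil, nil, nil)), op(node(nil, nil, nil), node(nil, nil, nil)))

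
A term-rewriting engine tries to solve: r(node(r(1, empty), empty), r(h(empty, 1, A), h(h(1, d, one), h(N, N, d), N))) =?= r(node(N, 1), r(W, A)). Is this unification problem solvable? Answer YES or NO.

Decompose r/2: node(r(1, empty), empty) =?= node(N, 1),  r(h(empty, 1, A), h(h(1, d, one), h(N, N, d), N)) =?= r(W, A).
Decompose node/2: r(1, empty) =?= N,  empty =?= 1.
Bind N := r(1, empty); substituting into the one remaining equation that mentions N gives: r(h(empty, 1, A), h(h(1, d, one), h(r(1, empty), r(1, empty), d), r(1, empty))) =?= r(W, A).
Clash: constants empty and 1 differ; no unifier exists.

NO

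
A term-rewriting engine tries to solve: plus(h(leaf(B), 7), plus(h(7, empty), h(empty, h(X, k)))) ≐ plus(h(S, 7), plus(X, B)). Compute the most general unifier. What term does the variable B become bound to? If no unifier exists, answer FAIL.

h(empty, h(h(7, empty), k))

Decompose plus/2: h(leaf(B), 7) ≐ h(S, 7),  plus(h(7, empty), h(empty, h(X, k))) ≐ plus(X, B).
Decompose h/2: leaf(B) ≐ S,  7 ≐ 7.
Bind S := leaf(B); no other remaining equation mentions S.
Delete trivial equation 7 ≐ 7.
Decompose plus/2: h(7, empty) ≐ X,  h(empty, h(X, k)) ≐ B.
Bind X := h(7, empty); substituting into the remaining equation gives: h(empty, h(h(7, empty), k)) ≐ B.
Bind B := h(empty, h(h(7, empty), k)). Substituting into the earlier binding gives S := leaf(h(empty, h(h(7, empty), k))).
MGU = { S -> leaf(h(empty, h(h(7, empty), k))), X -> h(7, empty), B -> h(empty, h(h(7, empty), k)) }, so B -> h(empty, h(h(7, empty), k)).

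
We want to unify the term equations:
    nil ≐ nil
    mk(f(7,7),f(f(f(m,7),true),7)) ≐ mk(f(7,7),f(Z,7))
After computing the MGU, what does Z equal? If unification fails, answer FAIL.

Delete trivial equation nil ≐ nil.
Decompose mk/2: f(7,7) ≐ f(7,7),  f(f(f(m,7),true),7) ≐ f(Z,7).
Delete trivial equation f(7,7) ≐ f(7,7).
Decompose f/2: f(f(m,7),true) ≐ Z,  7 ≐ 7.
Bind Z := f(f(m,7),true); no other remaining equation mentions Z.
Delete trivial equation 7 ≐ 7.
MGU = { Z := f(f(m,7),true) }, so Z := f(f(m,7),true).

f(f(m,7),true)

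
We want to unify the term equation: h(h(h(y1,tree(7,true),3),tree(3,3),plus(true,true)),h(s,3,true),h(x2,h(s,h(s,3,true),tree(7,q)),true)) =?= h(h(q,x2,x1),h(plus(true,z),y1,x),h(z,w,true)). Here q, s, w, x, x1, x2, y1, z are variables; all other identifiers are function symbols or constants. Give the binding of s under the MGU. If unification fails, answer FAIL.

plus(true,tree(3,3))

Decompose h/3: h(h(y1,tree(7,true),3),tree(3,3),plus(true,true)) =?= h(q,x2,x1),  h(s,3,true) =?= h(plus(true,z),y1,x),  h(x2,h(s,h(s,3,true),tree(7,q)),true) =?= h(z,w,true).
Decompose h/3: h(y1,tree(7,true),3) =?= q,  tree(3,3) =?= x2,  plus(true,true) =?= x1.
Bind q := h(y1,tree(7,true),3); substituting into the one remaining equation that mentions q gives: h(x2,h(s,h(s,3,true),tree(7,h(y1,tree(7,true),3))),true) =?= h(z,w,true).
Bind x2 := tree(3,3); substituting into the one remaining equation that mentions x2 gives: h(tree(3,3),h(s,h(s,3,true),tree(7,h(y1,tree(7,true),3))),true) =?= h(z,w,true).
Bind x1 := plus(true,true); no other remaining equation mentions x1.
Decompose h/3: s =?= plus(true,z),  3 =?= y1,  true =?= x.
Bind s := plus(true,z); substituting into the one remaining equation that mentions s gives: h(tree(3,3),h(plus(true,z),h(plus(true,z),3,true),tree(7,h(y1,tree(7,true),3))),true) =?= h(z,w,true).
Bind y1 := 3; substituting into the one remaining equation that mentions y1 gives: h(tree(3,3),h(plus(true,z),h(plus(true,z),3,true),tree(7,h(3,tree(7,true),3))),true) =?= h(z,w,true). Substituting into the earlier binding gives q := h(3,tree(7,true),3).
Bind x := true; no other remaining equation mentions x.
Decompose h/3: tree(3,3) =?= z,  h(plus(true,z),h(plus(true,z),3,true),tree(7,h(3,tree(7,true),3))) =?= w,  true =?= true.
Bind z := tree(3,3); substituting into the one remaining equation that mentions z gives: h(plus(true,tree(3,3)),h(plus(true,tree(3,3)),3,true),tree(7,h(3,tree(7,true),3))) =?= w. Substituting into the earlier binding gives s := plus(true,tree(3,3)).
Bind w := h(plus(true,tree(3,3)),h(plus(true,tree(3,3)),3,true),tree(7,h(3,tree(7,true),3))); no other remaining equation mentions w.
Delete trivial equation true =?= true.
MGU = { q := h(3,tree(7,true),3), x2 := tree(3,3), x1 := plus(true,true), s := plus(true,tree(3,3)), y1 := 3, x := true, z := tree(3,3), w := h(plus(true,tree(3,3)),h(plus(true,tree(3,3)),3,true),tree(7,h(3,tree(7,true),3))) }, so s := plus(true,tree(3,3)).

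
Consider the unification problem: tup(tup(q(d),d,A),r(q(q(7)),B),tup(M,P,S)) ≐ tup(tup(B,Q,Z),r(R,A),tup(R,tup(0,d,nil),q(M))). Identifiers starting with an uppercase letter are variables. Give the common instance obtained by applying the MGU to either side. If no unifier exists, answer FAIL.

Decompose tup/3: tup(q(d),d,A) ≐ tup(B,Q,Z),  r(q(q(7)),B) ≐ r(R,A),  tup(M,P,S) ≐ tup(R,tup(0,d,nil),q(M)).
Decompose tup/3: q(d) ≐ B,  d ≐ Q,  A ≐ Z.
Bind B := q(d); substituting into the one remaining equation that mentions B gives: r(q(q(7)),q(d)) ≐ r(R,A).
Bind Q := d; no other remaining equation mentions Q.
Bind A := Z; substituting into the one remaining equation that mentions A gives: r(q(q(7)),q(d)) ≐ r(R,Z).
Decompose r/2: q(q(7)) ≐ R,  q(d) ≐ Z.
Bind R := q(q(7)); substituting into the one remaining equation that mentions R gives: tup(M,P,S) ≐ tup(q(q(7)),tup(0,d,nil),q(M)).
Bind Z := q(d); no other remaining equation mentions Z. Substituting into the earlier binding gives A := q(d).
Decompose tup/3: M ≐ q(q(7)),  P ≐ tup(0,d,nil),  S ≐ q(M).
Bind M := q(q(7)); substituting into the one remaining equation that mentions M gives: S ≐ q(q(q(7))).
Bind P := tup(0,d,nil); no other remaining equation mentions P.
Bind S := q(q(q(7))).
Applying the MGU to either side gives tup(tup(q(d),d,q(d)),r(q(q(7)),q(d)),tup(q(q(7)),tup(0,d,nil),q(q(q(7))))).

tup(tup(q(d),d,q(d)),r(q(q(7)),q(d)),tup(q(q(7)),tup(0,d,nil),q(q(q(7)))))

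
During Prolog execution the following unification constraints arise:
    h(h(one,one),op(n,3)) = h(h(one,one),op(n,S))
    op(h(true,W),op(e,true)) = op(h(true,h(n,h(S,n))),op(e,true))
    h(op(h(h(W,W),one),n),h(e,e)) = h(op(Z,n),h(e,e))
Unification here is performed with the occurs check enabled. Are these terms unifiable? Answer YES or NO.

YES

Decompose h/2: h(one,one) = h(one,one),  op(n,3) = op(n,S).
Delete trivial equation h(one,one) = h(one,one).
Decompose op/2: n = n,  3 = S.
Delete trivial equation n = n.
Bind S := 3; substituting into the one remaining equation that mentions S gives: op(h(true,W),op(e,true)) = op(h(true,h(n,h(3,n))),op(e,true)).
Decompose op/2: h(true,W) = h(true,h(n,h(3,n))),  op(e,true) = op(e,true).
Decompose h/2: true = true,  W = h(n,h(3,n)).
Delete trivial equation true = true.
Bind W := h(n,h(3,n)); substituting into the one remaining equation that mentions W gives: h(op(h(h(h(n,h(3,n)),h(n,h(3,n))),one),n),h(e,e)) = h(op(Z,n),h(e,e)).
Delete trivial equation op(e,true) = op(e,true).
Decompose h/2: op(h(h(h(n,h(3,n)),h(n,h(3,n))),one),n) = op(Z,n),  h(e,e) = h(e,e).
Decompose op/2: h(h(h(n,h(3,n)),h(n,h(3,n))),one) = Z,  n = n.
Bind Z := h(h(h(n,h(3,n)),h(n,h(3,n))),one); no other remaining equation mentions Z.
Delete trivial equation n = n.
Delete trivial equation h(e,e) = h(e,e).
No equations remain and no clash or occurs-check failure arose, so a unifier exists.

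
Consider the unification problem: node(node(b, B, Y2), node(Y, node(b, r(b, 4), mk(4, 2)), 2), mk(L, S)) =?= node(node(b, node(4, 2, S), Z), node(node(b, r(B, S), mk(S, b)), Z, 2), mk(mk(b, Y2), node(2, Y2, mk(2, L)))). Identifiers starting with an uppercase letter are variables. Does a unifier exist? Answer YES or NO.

YES

Decompose node/3: node(b, B, Y2) =?= node(b, node(4, 2, S), Z),  node(Y, node(b, r(b, 4), mk(4, 2)), 2) =?= node(node(b, r(B, S), mk(S, b)), Z, 2),  mk(L, S) =?= mk(mk(b, Y2), node(2, Y2, mk(2, L))).
Decompose node/3: b =?= b,  B =?= node(4, 2, S),  Y2 =?= Z.
Delete trivial equation b =?= b.
Bind B := node(4, 2, S); substituting into the one remaining equation that mentions B gives: node(Y, node(b, r(b, 4), mk(4, 2)), 2) =?= node(node(b, r(node(4, 2, S), S), mk(S, b)), Z, 2).
Bind Y2 := Z; substituting into the one remaining equation that mentions Y2 gives: mk(L, S) =?= mk(mk(b, Z), node(2, Z, mk(2, L))).
Decompose node/3: Y =?= node(b, r(node(4, 2, S), S), mk(S, b)),  node(b, r(b, 4), mk(4, 2)) =?= Z,  2 =?= 2.
Bind Y := node(b, r(node(4, 2, S), S), mk(S, b)); no other remaining equation mentions Y.
Bind Z := node(b, r(b, 4), mk(4, 2)); substituting into the one remaining equation that mentions Z gives: mk(L, S) =?= mk(mk(b, node(b, r(b, 4), mk(4, 2))), node(2, node(b, r(b, 4), mk(4, 2)), mk(2, L))). Substituting into the earlier binding gives Y2 := node(b, r(b, 4), mk(4, 2)).
Delete trivial equation 2 =?= 2.
Decompose mk/2: L =?= mk(b, node(b, r(b, 4), mk(4, 2))),  S =?= node(2, node(b, r(b, 4), mk(4, 2)), mk(2, L)).
Bind L := mk(b, node(b, r(b, 4), mk(4, 2))); substituting into the remaining equation gives: S =?= node(2, node(b, r(b, 4), mk(4, 2)), mk(2, mk(b, node(b, r(b, 4), mk(4, 2))))).
Bind S := node(2, node(b, r(b, 4), mk(4, 2)), mk(2, mk(b, node(b, r(b, 4), mk(4, 2))))). Substituting into the earlier bindings gives B := node(4, 2, node(2, node(b, r(b, 4), mk(4, 2)), mk(2, mk(b, node(b, r(b, 4), mk(4, 2)))))), Y := node(b, r(node(4, 2, node(2, node(b, r(b, 4), mk(4, 2)), mk(2, mk(b, node(b, r(b, 4), mk(4, 2)))))), node(2, node(b, r(b, 4), mk(4, 2)), mk(2, mk(b, node(b, r(b, 4), mk(4, 2)))))), mk(node(2, node(b, r(b, 4), mk(4, 2)), mk(2, mk(b, node(b, r(b, 4), mk(4, 2))))), b)).
No equations remain and no clash or occurs-check failure arose, so a unifier exists.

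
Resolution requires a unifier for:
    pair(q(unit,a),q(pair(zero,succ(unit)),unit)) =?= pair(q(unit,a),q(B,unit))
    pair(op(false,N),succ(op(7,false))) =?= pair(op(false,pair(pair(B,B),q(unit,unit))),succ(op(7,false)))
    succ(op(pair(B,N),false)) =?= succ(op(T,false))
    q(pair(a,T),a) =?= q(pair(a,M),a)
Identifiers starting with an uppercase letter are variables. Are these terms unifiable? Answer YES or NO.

YES

Decompose pair/2: q(unit,a) =?= q(unit,a),  q(pair(zero,succ(unit)),unit) =?= q(B,unit).
Delete trivial equation q(unit,a) =?= q(unit,a).
Decompose q/2: pair(zero,succ(unit)) =?= B,  unit =?= unit.
Bind B := pair(zero,succ(unit)); substituting into the 2 remaining equations that mention B gives: pair(op(false,N),succ(op(7,false))) =?= pair(op(false,pair(pair(pair(zero,succ(unit)),pair(zero,succ(unit))),q(unit,unit))),succ(op(7,false))),  succ(op(pair(pair(zero,succ(unit)),N),false)) =?= succ(op(T,false)).
Delete trivial equation unit =?= unit.
Decompose pair/2: op(false,N) =?= op(false,pair(pair(pair(zero,succ(unit)),pair(zero,succ(unit))),q(unit,unit))),  succ(op(7,false)) =?= succ(op(7,false)).
Decompose op/2: false =?= false,  N =?= pair(pair(pair(zero,succ(unit)),pair(zero,succ(unit))),q(unit,unit)).
Delete trivial equation false =?= false.
Bind N := pair(pair(pair(zero,succ(unit)),pair(zero,succ(unit))),q(unit,unit)); substituting into the one remaining equation that mentions N gives: succ(op(pair(pair(zero,succ(unit)),pair(pair(pair(zero,succ(unit)),pair(zero,succ(unit))),q(unit,unit))),false)) =?= succ(op(T,false)).
Delete trivial equation succ(op(7,false)) =?= succ(op(7,false)).
Decompose succ/1: op(pair(pair(zero,succ(unit)),pair(pair(pair(zero,succ(unit)),pair(zero,succ(unit))),q(unit,unit))),false) =?= op(T,false).
Decompose op/2: pair(pair(zero,succ(unit)),pair(pair(pair(zero,succ(unit)),pair(zero,succ(unit))),q(unit,unit))) =?= T,  false =?= false.
Bind T := pair(pair(zero,succ(unit)),pair(pair(pair(zero,succ(unit)),pair(zero,succ(unit))),q(unit,unit))); substituting into the one remaining equation that mentions T gives: q(pair(a,pair(pair(zero,succ(unit)),pair(pair(pair(zero,succ(unit)),pair(zero,succ(unit))),q(unit,unit)))),a) =?= q(pair(a,M),a).
Delete trivial equation false =?= false.
Decompose q/2: pair(a,pair(pair(zero,succ(unit)),pair(pair(pair(zero,succ(unit)),pair(zero,succ(unit))),q(unit,unit)))) =?= pair(a,M),  a =?= a.
Decompose pair/2: a =?= a,  pair(pair(zero,succ(unit)),pair(pair(pair(zero,succ(unit)),pair(zero,succ(unit))),q(unit,unit))) =?= M.
Delete trivial equation a =?= a.
Bind M := pair(pair(zero,succ(unit)),pair(pair(pair(zero,succ(unit)),pair(zero,succ(unit))),q(unit,unit))); no other remaining equation mentions M.
Delete trivial equation a =?= a.
No equations remain and no clash or occurs-check failure arose, so a unifier exists.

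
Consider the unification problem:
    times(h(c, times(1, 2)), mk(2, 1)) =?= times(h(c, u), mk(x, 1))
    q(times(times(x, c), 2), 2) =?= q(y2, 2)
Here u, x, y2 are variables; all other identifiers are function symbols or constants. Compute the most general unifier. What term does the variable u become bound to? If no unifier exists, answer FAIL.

Decompose times/2: h(c, times(1, 2)) =?= h(c, u),  mk(2, 1) =?= mk(x, 1).
Decompose h/2: c =?= c,  times(1, 2) =?= u.
Delete trivial equation c =?= c.
Bind u := times(1, 2); no other remaining equation mentions u.
Decompose mk/2: 2 =?= x,  1 =?= 1.
Bind x := 2; substituting into the one remaining equation that mentions x gives: q(times(times(2, c), 2), 2) =?= q(y2, 2).
Delete trivial equation 1 =?= 1.
Decompose q/2: times(times(2, c), 2) =?= y2,  2 =?= 2.
Bind y2 := times(times(2, c), 2); no other remaining equation mentions y2.
Delete trivial equation 2 =?= 2.
MGU = { u := times(1, 2), x := 2, y2 := times(times(2, c), 2) }, so u := times(1, 2).

times(1, 2)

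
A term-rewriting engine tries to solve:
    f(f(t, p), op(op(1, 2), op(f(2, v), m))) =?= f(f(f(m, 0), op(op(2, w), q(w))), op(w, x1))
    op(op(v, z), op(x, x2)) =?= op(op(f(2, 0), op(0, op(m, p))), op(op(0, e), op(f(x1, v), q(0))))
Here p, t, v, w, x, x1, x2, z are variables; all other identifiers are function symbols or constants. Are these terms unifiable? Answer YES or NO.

YES

Decompose f/2: f(t, p) =?= f(f(m, 0), op(op(2, w), q(w))),  op(op(1, 2), op(f(2, v), m)) =?= op(w, x1).
Decompose f/2: t =?= f(m, 0),  p =?= op(op(2, w), q(w)).
Bind t := f(m, 0); no other remaining equation mentions t.
Bind p := op(op(2, w), q(w)); substituting into the one remaining equation that mentions p gives: op(op(v, z), op(x, x2)) =?= op(op(f(2, 0), op(0, op(m, op(op(2, w), q(w))))), op(op(0, e), op(f(x1, v), q(0)))).
Decompose op/2: op(1, 2) =?= w,  op(f(2, v), m) =?= x1.
Bind w := op(1, 2); substituting into the one remaining equation that mentions w gives: op(op(v, z), op(x, x2)) =?= op(op(f(2, 0), op(0, op(m, op(op(2, op(1, 2)), q(op(1, 2)))))), op(op(0, e), op(f(x1, v), q(0)))). Substituting into the earlier binding gives p := op(op(2, op(1, 2)), q(op(1, 2))).
Bind x1 := op(f(2, v), m); substituting into the remaining equation gives: op(op(v, z), op(x, x2)) =?= op(op(f(2, 0), op(0, op(m, op(op(2, op(1, 2)), q(op(1, 2)))))), op(op(0, e), op(f(op(f(2, v), m), v), q(0)))).
Decompose op/2: op(v, z) =?= op(f(2, 0), op(0, op(m, op(op(2, op(1, 2)), q(op(1, 2)))))),  op(x, x2) =?= op(op(0, e), op(f(op(f(2, v), m), v), q(0))).
Decompose op/2: v =?= f(2, 0),  z =?= op(0, op(m, op(op(2, op(1, 2)), q(op(1, 2))))).
Bind v := f(2, 0); substituting into the one remaining equation that mentions v gives: op(x, x2) =?= op(op(0, e), op(f(op(f(2, f(2, 0)), m), f(2, 0)), q(0))). Substituting into the earlier binding gives x1 := op(f(2, f(2, 0)), m).
Bind z := op(0, op(m, op(op(2, op(1, 2)), q(op(1, 2))))); no other remaining equation mentions z.
Decompose op/2: x =?= op(0, e),  x2 =?= op(f(op(f(2, f(2, 0)), m), f(2, 0)), q(0)).
Bind x := op(0, e); no other remaining equation mentions x.
Bind x2 := op(f(op(f(2, f(2, 0)), m), f(2, 0)), q(0)).
No equations remain and no clash or occurs-check failure arose, so a unifier exists.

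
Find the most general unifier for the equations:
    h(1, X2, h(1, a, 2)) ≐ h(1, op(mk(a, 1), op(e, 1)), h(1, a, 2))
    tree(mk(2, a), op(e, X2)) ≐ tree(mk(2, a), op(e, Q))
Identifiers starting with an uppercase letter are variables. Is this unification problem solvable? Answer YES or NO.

YES

Decompose h/3: 1 ≐ 1,  X2 ≐ op(mk(a, 1), op(e, 1)),  h(1, a, 2) ≐ h(1, a, 2).
Delete trivial equation 1 ≐ 1.
Bind X2 := op(mk(a, 1), op(e, 1)); substituting into the one remaining equation that mentions X2 gives: tree(mk(2, a), op(e, op(mk(a, 1), op(e, 1)))) ≐ tree(mk(2, a), op(e, Q)).
Delete trivial equation h(1, a, 2) ≐ h(1, a, 2).
Decompose tree/2: mk(2, a) ≐ mk(2, a),  op(e, op(mk(a, 1), op(e, 1))) ≐ op(e, Q).
Delete trivial equation mk(2, a) ≐ mk(2, a).
Decompose op/2: e ≐ e,  op(mk(a, 1), op(e, 1)) ≐ Q.
Delete trivial equation e ≐ e.
Bind Q := op(mk(a, 1), op(e, 1)).
No equations remain and no clash or occurs-check failure arose, so a unifier exists.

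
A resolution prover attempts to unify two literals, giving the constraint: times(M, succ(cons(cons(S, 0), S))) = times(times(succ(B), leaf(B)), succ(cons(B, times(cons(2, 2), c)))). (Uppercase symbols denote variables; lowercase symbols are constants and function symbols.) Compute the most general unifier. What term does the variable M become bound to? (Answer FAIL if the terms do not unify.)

Decompose times/2: M = times(succ(B), leaf(B)),  succ(cons(cons(S, 0), S)) = succ(cons(B, times(cons(2, 2), c))).
Bind M := times(succ(B), leaf(B)); no other remaining equation mentions M.
Decompose succ/1: cons(cons(S, 0), S) = cons(B, times(cons(2, 2), c)).
Decompose cons/2: cons(S, 0) = B,  S = times(cons(2, 2), c).
Bind B := cons(S, 0); no other remaining equation mentions B. Substituting into the earlier binding gives M := times(succ(cons(S, 0)), leaf(cons(S, 0))).
Bind S := times(cons(2, 2), c). Substituting into the earlier bindings gives M := times(succ(cons(times(cons(2, 2), c), 0)), leaf(cons(times(cons(2, 2), c), 0))), B := cons(times(cons(2, 2), c), 0).
MGU = { M := times(succ(cons(times(cons(2, 2), c), 0)), leaf(cons(times(cons(2, 2), c), 0))), B := cons(times(cons(2, 2), c), 0), S := times(cons(2, 2), c) }, so M := times(succ(cons(times(cons(2, 2), c), 0)), leaf(cons(times(cons(2, 2), c), 0))).

times(succ(cons(times(cons(2, 2), c), 0)), leaf(cons(times(cons(2, 2), c), 0)))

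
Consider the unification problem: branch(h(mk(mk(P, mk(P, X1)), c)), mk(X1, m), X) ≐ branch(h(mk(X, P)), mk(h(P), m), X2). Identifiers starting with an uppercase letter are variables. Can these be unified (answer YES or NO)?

YES

Decompose branch/3: h(mk(mk(P, mk(P, X1)), c)) ≐ h(mk(X, P)),  mk(X1, m) ≐ mk(h(P), m),  X ≐ X2.
Decompose h/1: mk(mk(P, mk(P, X1)), c) ≐ mk(X, P).
Decompose mk/2: mk(P, mk(P, X1)) ≐ X,  c ≐ P.
Bind X := mk(P, mk(P, X1)); substituting into the one remaining equation that mentions X gives: mk(P, mk(P, X1)) ≐ X2.
Bind P := c; substituting into the remaining equations gives: mk(X1, m) ≐ mk(h(c), m),  mk(c, mk(c, X1)) ≐ X2. Substituting into the earlier binding gives X := mk(c, mk(c, X1)).
Decompose mk/2: X1 ≐ h(c),  m ≐ m.
Bind X1 := h(c); substituting into the one remaining equation that mentions X1 gives: mk(c, mk(c, h(c))) ≐ X2. Substituting into the earlier binding gives X := mk(c, mk(c, h(c))).
Delete trivial equation m ≐ m.
Bind X2 := mk(c, mk(c, h(c))).
No equations remain and no clash or occurs-check failure arose, so a unifier exists.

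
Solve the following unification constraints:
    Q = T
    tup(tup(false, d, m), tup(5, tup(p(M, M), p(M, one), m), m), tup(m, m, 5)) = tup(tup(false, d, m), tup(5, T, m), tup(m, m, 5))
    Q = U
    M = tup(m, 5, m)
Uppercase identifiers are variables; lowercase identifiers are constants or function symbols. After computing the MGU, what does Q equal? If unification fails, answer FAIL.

tup(p(tup(m, 5, m), tup(m, 5, m)), p(tup(m, 5, m), one), m)

Bind Q := T; substituting into the one remaining equation that mentions Q gives: T = U.
Decompose tup/3: tup(false, d, m) = tup(false, d, m),  tup(5, tup(p(M, M), p(M, one), m), m) = tup(5, T, m),  tup(m, m, 5) = tup(m, m, 5).
Delete trivial equation tup(false, d, m) = tup(false, d, m).
Decompose tup/3: 5 = 5,  tup(p(M, M), p(M, one), m) = T,  m = m.
Delete trivial equation 5 = 5.
Bind T := tup(p(M, M), p(M, one), m); substituting into the one remaining equation that mentions T gives: tup(p(M, M), p(M, one), m) = U. Substituting into the earlier binding gives Q := tup(p(M, M), p(M, one), m).
Delete trivial equation m = m.
Delete trivial equation tup(m, m, 5) = tup(m, m, 5).
Bind U := tup(p(M, M), p(M, one), m); no other remaining equation mentions U.
Bind M := tup(m, 5, m). Substituting into the earlier bindings gives Q := tup(p(tup(m, 5, m), tup(m, 5, m)), p(tup(m, 5, m), one), m), T := tup(p(tup(m, 5, m), tup(m, 5, m)), p(tup(m, 5, m), one), m), U := tup(p(tup(m, 5, m), tup(m, 5, m)), p(tup(m, 5, m), one), m).
MGU = { Q ↦ tup(p(tup(m, 5, m), tup(m, 5, m)), p(tup(m, 5, m), one), m), T ↦ tup(p(tup(m, 5, m), tup(m, 5, m)), p(tup(m, 5, m), one), m), U ↦ tup(p(tup(m, 5, m), tup(m, 5, m)), p(tup(m, 5, m), one), m), M ↦ tup(m, 5, m) }, so Q ↦ tup(p(tup(m, 5, m), tup(m, 5, m)), p(tup(m, 5, m), one), m).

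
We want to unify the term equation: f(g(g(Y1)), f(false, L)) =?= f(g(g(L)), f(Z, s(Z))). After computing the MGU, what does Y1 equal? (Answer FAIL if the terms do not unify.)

s(false)

Decompose f/2: g(g(Y1)) =?= g(g(L)),  f(false, L) =?= f(Z, s(Z)).
Decompose g/1: g(Y1) =?= g(L).
Decompose g/1: Y1 =?= L.
Bind Y1 := L; no other remaining equation mentions Y1.
Decompose f/2: false =?= Z,  L =?= s(Z).
Bind Z := false; substituting into the remaining equation gives: L =?= s(false).
Bind L := s(false). Substituting into the earlier binding gives Y1 := s(false).
MGU = { Y1 := s(false), Z := false, L := s(false) }, so Y1 := s(false).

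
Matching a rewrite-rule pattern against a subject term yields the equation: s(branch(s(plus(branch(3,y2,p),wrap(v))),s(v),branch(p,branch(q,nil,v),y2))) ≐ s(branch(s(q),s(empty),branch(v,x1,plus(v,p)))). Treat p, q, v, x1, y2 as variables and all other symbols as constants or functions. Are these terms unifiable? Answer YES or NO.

Decompose s/1: branch(s(plus(branch(3,y2,p),wrap(v))),s(v),branch(p,branch(q,nil,v),y2)) ≐ branch(s(q),s(empty),branch(v,x1,plus(v,p))).
Decompose branch/3: s(plus(branch(3,y2,p),wrap(v))) ≐ s(q),  s(v) ≐ s(empty),  branch(p,branch(q,nil,v),y2) ≐ branch(v,x1,plus(v,p)).
Decompose s/1: plus(branch(3,y2,p),wrap(v)) ≐ q.
Bind q := plus(branch(3,y2,p),wrap(v)); substituting into the one remaining equation that mentions q gives: branch(p,branch(plus(branch(3,y2,p),wrap(v)),nil,v),y2) ≐ branch(v,x1,plus(v,p)).
Decompose s/1: v ≐ empty.
Bind v := empty; substituting into the remaining equation gives: branch(p,branch(plus(branch(3,y2,p),wrap(empty)),nil,empty),y2) ≐ branch(empty,x1,plus(empty,p)). Substituting into the earlier binding gives q := plus(branch(3,y2,p),wrap(empty)).
Decompose branch/3: p ≐ empty,  branch(plus(branch(3,y2,p),wrap(empty)),nil,empty) ≐ x1,  y2 ≐ plus(empty,p).
Bind p := empty; substituting into the remaining equations gives: branch(plus(branch(3,y2,empty),wrap(empty)),nil,empty) ≐ x1,  y2 ≐ plus(empty,empty). Substituting into the earlier binding gives q := plus(branch(3,y2,empty),wrap(empty)).
Bind x1 := branch(plus(branch(3,y2,empty),wrap(empty)),nil,empty); no other remaining equation mentions x1.
Bind y2 := plus(empty,empty). Substituting into the earlier bindings gives q := plus(branch(3,plus(empty,empty),empty),wrap(empty)), x1 := branch(plus(branch(3,plus(empty,empty),empty),wrap(empty)),nil,empty).
No equations remain and no clash or occurs-check failure arose, so a unifier exists.

YES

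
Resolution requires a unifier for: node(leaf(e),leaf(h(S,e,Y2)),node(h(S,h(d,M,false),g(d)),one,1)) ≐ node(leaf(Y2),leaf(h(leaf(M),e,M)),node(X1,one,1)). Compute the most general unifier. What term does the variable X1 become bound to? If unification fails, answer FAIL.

Decompose node/3: leaf(e) ≐ leaf(Y2),  leaf(h(S,e,Y2)) ≐ leaf(h(leaf(M),e,M)),  node(h(S,h(d,M,false),g(d)),one,1) ≐ node(X1,one,1).
Decompose leaf/1: e ≐ Y2.
Bind Y2 := e; substituting into the one remaining equation that mentions Y2 gives: leaf(h(S,e,e)) ≐ leaf(h(leaf(M),e,M)).
Decompose leaf/1: h(S,e,e) ≐ h(leaf(M),e,M).
Decompose h/3: S ≐ leaf(M),  e ≐ e,  e ≐ M.
Bind S := leaf(M); substituting into the one remaining equation that mentions S gives: node(h(leaf(M),h(d,M,false),g(d)),one,1) ≐ node(X1,one,1).
Delete trivial equation e ≐ e.
Bind M := e; substituting into the remaining equation gives: node(h(leaf(e),h(d,e,false),g(d)),one,1) ≐ node(X1,one,1). Substituting into the earlier binding gives S := leaf(e).
Decompose node/3: h(leaf(e),h(d,e,false),g(d)) ≐ X1,  one ≐ one,  1 ≐ 1.
Bind X1 := h(leaf(e),h(d,e,false),g(d)); no other remaining equation mentions X1.
Delete trivial equation one ≐ one.
Delete trivial equation 1 ≐ 1.
MGU = { Y2 := e, S := leaf(e), M := e, X1 := h(leaf(e),h(d,e,false),g(d)) }, so X1 := h(leaf(e),h(d,e,false),g(d)).

h(leaf(e),h(d,e,false),g(d))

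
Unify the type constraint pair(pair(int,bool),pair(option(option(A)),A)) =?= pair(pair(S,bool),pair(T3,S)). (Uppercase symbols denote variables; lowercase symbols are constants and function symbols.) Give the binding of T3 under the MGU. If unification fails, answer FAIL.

option(option(int))

Decompose pair/2: pair(int,bool) =?= pair(S,bool),  pair(option(option(A)),A) =?= pair(T3,S).
Decompose pair/2: int =?= S,  bool =?= bool.
Bind S := int; substituting into the one remaining equation that mentions S gives: pair(option(option(A)),A) =?= pair(T3,int).
Delete trivial equation bool =?= bool.
Decompose pair/2: option(option(A)) =?= T3,  A =?= int.
Bind T3 := option(option(A)); no other remaining equation mentions T3.
Bind A := int. Substituting into the earlier binding gives T3 := option(option(int)).
MGU = { S ↦ int, T3 ↦ option(option(int)), A ↦ int }, so T3 ↦ option(option(int)).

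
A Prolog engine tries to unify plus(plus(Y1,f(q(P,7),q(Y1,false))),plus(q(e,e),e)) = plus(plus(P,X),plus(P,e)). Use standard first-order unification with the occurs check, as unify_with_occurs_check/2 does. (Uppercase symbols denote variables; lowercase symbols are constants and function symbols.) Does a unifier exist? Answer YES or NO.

YES

Decompose plus/2: plus(Y1,f(q(P,7),q(Y1,false))) = plus(P,X),  plus(q(e,e),e) = plus(P,e).
Decompose plus/2: Y1 = P,  f(q(P,7),q(Y1,false)) = X.
Bind Y1 := P; substituting into the one remaining equation that mentions Y1 gives: f(q(P,7),q(P,false)) = X.
Bind X := f(q(P,7),q(P,false)); no other remaining equation mentions X.
Decompose plus/2: q(e,e) = P,  e = e.
Bind P := q(e,e); no other remaining equation mentions P. Substituting into the earlier bindings gives Y1 := q(e,e), X := f(q(q(e,e),7),q(q(e,e),false)).
Delete trivial equation e = e.
No equations remain and no clash or occurs-check failure arose, so a unifier exists.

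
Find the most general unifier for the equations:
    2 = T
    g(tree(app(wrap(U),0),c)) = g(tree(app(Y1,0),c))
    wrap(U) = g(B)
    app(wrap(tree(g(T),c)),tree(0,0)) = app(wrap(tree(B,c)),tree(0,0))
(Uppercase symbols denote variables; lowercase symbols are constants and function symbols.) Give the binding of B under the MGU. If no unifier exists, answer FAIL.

Bind T := 2; substituting into the one remaining equation that mentions T gives: app(wrap(tree(g(2),c)),tree(0,0)) = app(wrap(tree(B,c)),tree(0,0)).
Decompose g/1: tree(app(wrap(U),0),c) = tree(app(Y1,0),c).
Decompose tree/2: app(wrap(U),0) = app(Y1,0),  c = c.
Decompose app/2: wrap(U) = Y1,  0 = 0.
Bind Y1 := wrap(U); no other remaining equation mentions Y1.
Delete trivial equation 0 = 0.
Delete trivial equation c = c.
Clash: head symbols differ (wrap/1 vs g/1); no unifier exists.

FAIL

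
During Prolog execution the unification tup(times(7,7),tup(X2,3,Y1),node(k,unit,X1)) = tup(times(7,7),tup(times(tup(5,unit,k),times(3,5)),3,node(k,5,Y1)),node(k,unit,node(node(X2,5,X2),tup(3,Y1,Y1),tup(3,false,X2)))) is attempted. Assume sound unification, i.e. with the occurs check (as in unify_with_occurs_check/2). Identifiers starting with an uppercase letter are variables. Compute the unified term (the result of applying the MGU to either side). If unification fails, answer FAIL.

Decompose tup/3: times(7,7) = times(7,7),  tup(X2,3,Y1) = tup(times(tup(5,unit,k),times(3,5)),3,node(k,5,Y1)),  node(k,unit,X1) = node(k,unit,node(node(X2,5,X2),tup(3,Y1,Y1),tup(3,false,X2))).
Delete trivial equation times(7,7) = times(7,7).
Decompose tup/3: X2 = times(tup(5,unit,k),times(3,5)),  3 = 3,  Y1 = node(k,5,Y1).
Bind X2 := times(tup(5,unit,k),times(3,5)); substituting into the one remaining equation that mentions X2 gives: node(k,unit,X1) = node(k,unit,node(node(times(tup(5,unit,k),times(3,5)),5,times(tup(5,unit,k),times(3,5))),tup(3,Y1,Y1),tup(3,false,times(tup(5,unit,k),times(3,5))))).
Delete trivial equation 3 = 3.
Occurs check fails: Y1 occurs in node(k,5,Y1); the equation Y1 = node(k,5,Y1) has no finite solution.

FAIL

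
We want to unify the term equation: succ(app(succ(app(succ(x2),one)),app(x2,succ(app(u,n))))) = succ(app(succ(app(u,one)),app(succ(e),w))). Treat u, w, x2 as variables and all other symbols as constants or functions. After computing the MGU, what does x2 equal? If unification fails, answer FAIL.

Decompose succ/1: app(succ(app(succ(x2),one)),app(x2,succ(app(u,n)))) = app(succ(app(u,one)),app(succ(e),w)).
Decompose app/2: succ(app(succ(x2),one)) = succ(app(u,one)),  app(x2,succ(app(u,n))) = app(succ(e),w).
Decompose succ/1: app(succ(x2),one) = app(u,one).
Decompose app/2: succ(x2) = u,  one = one.
Bind u := succ(x2); substituting into the one remaining equation that mentions u gives: app(x2,succ(app(succ(x2),n))) = app(succ(e),w).
Delete trivial equation one = one.
Decompose app/2: x2 = succ(e),  succ(app(succ(x2),n)) = w.
Bind x2 := succ(e); substituting into the remaining equation gives: succ(app(succ(succ(e)),n)) = w. Substituting into the earlier binding gives u := succ(succ(e)).
Bind w := succ(app(succ(succ(e)),n)).
MGU = { u -> succ(succ(e)), x2 -> succ(e), w -> succ(app(succ(succ(e)),n)) }, so x2 -> succ(e).

succ(e)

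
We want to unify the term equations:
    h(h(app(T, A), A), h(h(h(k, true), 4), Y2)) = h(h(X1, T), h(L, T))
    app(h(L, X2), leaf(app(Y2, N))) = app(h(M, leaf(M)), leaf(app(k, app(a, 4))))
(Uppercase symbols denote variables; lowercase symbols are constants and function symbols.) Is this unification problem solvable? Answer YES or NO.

Decompose h/2: h(app(T, A), A) = h(X1, T),  h(h(h(k, true), 4), Y2) = h(L, T).
Decompose h/2: app(T, A) = X1,  A = T.
Bind X1 := app(T, A); no other remaining equation mentions X1.
Bind A := T; no other remaining equation mentions A. Substituting into the earlier binding gives X1 := app(T, T).
Decompose h/2: h(h(k, true), 4) = L,  Y2 = T.
Bind L := h(h(k, true), 4); substituting into the one remaining equation that mentions L gives: app(h(h(h(k, true), 4), X2), leaf(app(Y2, N))) = app(h(M, leaf(M)), leaf(app(k, app(a, 4)))).
Bind Y2 := T; substituting into the remaining equation gives: app(h(h(h(k, true), 4), X2), leaf(app(T, N))) = app(h(M, leaf(M)), leaf(app(k, app(a, 4)))).
Decompose app/2: h(h(h(k, true), 4), X2) = h(M, leaf(M)),  leaf(app(T, N)) = leaf(app(k, app(a, 4))).
Decompose h/2: h(h(k, true), 4) = M,  X2 = leaf(M).
Bind M := h(h(k, true), 4); substituting into the one remaining equation that mentions M gives: X2 = leaf(h(h(k, true), 4)).
Bind X2 := leaf(h(h(k, true), 4)); no other remaining equation mentions X2.
Decompose leaf/1: app(T, N) = app(k, app(a, 4)).
Decompose app/2: T = k,  N = app(a, 4).
Bind T := k; no other remaining equation mentions T. Substituting into the earlier bindings gives X1 := app(k, k), A := k, Y2 := k.
Bind N := app(a, 4).
No equations remain and no clash or occurs-check failure arose, so a unifier exists.

YES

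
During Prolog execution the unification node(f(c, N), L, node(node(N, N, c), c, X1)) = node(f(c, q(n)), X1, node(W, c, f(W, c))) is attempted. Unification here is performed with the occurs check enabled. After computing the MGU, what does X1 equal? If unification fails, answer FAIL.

Decompose node/3: f(c, N) = f(c, q(n)),  L = X1,  node(node(N, N, c), c, X1) = node(W, c, f(W, c)).
Decompose f/2: c = c,  N = q(n).
Delete trivial equation c = c.
Bind N := q(n); substituting into the one remaining equation that mentions N gives: node(node(q(n), q(n), c), c, X1) = node(W, c, f(W, c)).
Bind L := X1; no other remaining equation mentions L.
Decompose node/3: node(q(n), q(n), c) = W,  c = c,  X1 = f(W, c).
Bind W := node(q(n), q(n), c); substituting into the one remaining equation that mentions W gives: X1 = f(node(q(n), q(n), c), c).
Delete trivial equation c = c.
Bind X1 := f(node(q(n), q(n), c), c). Substituting into the earlier binding gives L := f(node(q(n), q(n), c), c).
MGU = { N -> q(n), L -> f(node(q(n), q(n), c), c), W -> node(q(n), q(n), c), X1 -> f(node(q(n), q(n), c), c) }, so X1 -> f(node(q(n), q(n), c), c).

f(node(q(n), q(n), c), c)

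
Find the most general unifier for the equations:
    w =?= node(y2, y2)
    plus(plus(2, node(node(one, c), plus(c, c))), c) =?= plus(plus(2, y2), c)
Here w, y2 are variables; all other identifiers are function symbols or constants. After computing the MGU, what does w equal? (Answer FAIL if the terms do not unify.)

Bind w := node(y2, y2); no other remaining equation mentions w.
Decompose plus/2: plus(2, node(node(one, c), plus(c, c))) =?= plus(2, y2),  c =?= c.
Decompose plus/2: 2 =?= 2,  node(node(one, c), plus(c, c)) =?= y2.
Delete trivial equation 2 =?= 2.
Bind y2 := node(node(one, c), plus(c, c)); no other remaining equation mentions y2. Substituting into the earlier binding gives w := node(node(node(one, c), plus(c, c)), node(node(one, c), plus(c, c))).
Delete trivial equation c =?= c.
MGU = { w := node(node(node(one, c), plus(c, c)), node(node(one, c), plus(c, c))), y2 := node(node(one, c), plus(c, c)) }, so w := node(node(node(one, c), plus(c, c)), node(node(one, c), plus(c, c))).

node(node(node(one, c), plus(c, c)), node(node(one, c), plus(c, c)))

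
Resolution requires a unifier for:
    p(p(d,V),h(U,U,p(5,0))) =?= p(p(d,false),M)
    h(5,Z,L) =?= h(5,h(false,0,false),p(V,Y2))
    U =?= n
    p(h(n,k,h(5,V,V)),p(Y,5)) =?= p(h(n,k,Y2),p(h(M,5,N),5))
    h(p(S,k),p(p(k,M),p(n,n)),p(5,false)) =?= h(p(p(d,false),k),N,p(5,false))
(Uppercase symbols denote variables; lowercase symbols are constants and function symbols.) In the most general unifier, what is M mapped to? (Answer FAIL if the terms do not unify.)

h(n,n,p(5,0))

Decompose p/2: p(d,V) =?= p(d,false),  h(U,U,p(5,0)) =?= M.
Decompose p/2: d =?= d,  V =?= false.
Delete trivial equation d =?= d.
Bind V := false; substituting into the 2 remaining equations that mention V gives: h(5,Z,L) =?= h(5,h(false,0,false),p(false,Y2)),  p(h(n,k,h(5,false,false)),p(Y,5)) =?= p(h(n,k,Y2),p(h(M,5,N),5)).
Bind M := h(U,U,p(5,0)); substituting into the 2 remaining equations that mention M gives: p(h(n,k,h(5,false,false)),p(Y,5)) =?= p(h(n,k,Y2),p(h(h(U,U,p(5,0)),5,N),5)),  h(p(S,k),p(p(k,h(U,U,p(5,0))),p(n,n)),p(5,false)) =?= h(p(p(d,false),k),N,p(5,false)).
Decompose h/3: 5 =?= 5,  Z =?= h(false,0,false),  L =?= p(false,Y2).
Delete trivial equation 5 =?= 5.
Bind Z := h(false,0,false); no other remaining equation mentions Z.
Bind L := p(false,Y2); no other remaining equation mentions L.
Bind U := n; substituting into the remaining equations gives: p(h(n,k,h(5,false,false)),p(Y,5)) =?= p(h(n,k,Y2),p(h(h(n,n,p(5,0)),5,N),5)),  h(p(S,k),p(p(k,h(n,n,p(5,0))),p(n,n)),p(5,false)) =?= h(p(p(d,false),k),N,p(5,false)). Substituting into the earlier binding gives M := h(n,n,p(5,0)).
Decompose p/2: h(n,k,h(5,false,false)) =?= h(n,k,Y2),  p(Y,5) =?= p(h(h(n,n,p(5,0)),5,N),5).
Decompose h/3: n =?= n,  k =?= k,  h(5,false,false) =?= Y2.
Delete trivial equation n =?= n.
Delete trivial equation k =?= k.
Bind Y2 := h(5,false,false); no other remaining equation mentions Y2. Substituting into the earlier binding gives L := p(false,h(5,false,false)).
Decompose p/2: Y =?= h(h(n,n,p(5,0)),5,N),  5 =?= 5.
Bind Y := h(h(n,n,p(5,0)),5,N); no other remaining equation mentions Y.
Delete trivial equation 5 =?= 5.
Decompose h/3: p(S,k) =?= p(p(d,false),k),  p(p(k,h(n,n,p(5,0))),p(n,n)) =?= N,  p(5,false) =?= p(5,false).
Decompose p/2: S =?= p(d,false),  k =?= k.
Bind S := p(d,false); no other remaining equation mentions S.
Delete trivial equation k =?= k.
Bind N := p(p(k,h(n,n,p(5,0))),p(n,n)); no other remaining equation mentions N. Substituting into the earlier binding gives Y := h(h(n,n,p(5,0)),5,p(p(k,h(n,n,p(5,0))),p(n,n))).
Delete trivial equation p(5,false) =?= p(5,false).
MGU = { V ↦ false, M ↦ h(n,n,p(5,0)), Z ↦ h(false,0,false), L ↦ p(false,h(5,false,false)), U ↦ n, Y2 ↦ h(5,false,false), Y ↦ h(h(n,n,p(5,0)),5,p(p(k,h(n,n,p(5,0))),p(n,n))), S ↦ p(d,false), N ↦ p(p(k,h(n,n,p(5,0))),p(n,n)) }, so M ↦ h(n,n,p(5,0)).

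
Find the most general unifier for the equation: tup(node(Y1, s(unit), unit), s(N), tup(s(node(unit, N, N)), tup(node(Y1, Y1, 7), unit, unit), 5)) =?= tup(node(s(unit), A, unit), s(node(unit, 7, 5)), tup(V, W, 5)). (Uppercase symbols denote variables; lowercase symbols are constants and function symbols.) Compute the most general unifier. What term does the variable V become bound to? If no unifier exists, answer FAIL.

s(node(unit, node(unit, 7, 5), node(unit, 7, 5)))

Decompose tup/3: node(Y1, s(unit), unit) =?= node(s(unit), A, unit),  s(N) =?= s(node(unit, 7, 5)),  tup(s(node(unit, N, N)), tup(node(Y1, Y1, 7), unit, unit), 5) =?= tup(V, W, 5).
Decompose node/3: Y1 =?= s(unit),  s(unit) =?= A,  unit =?= unit.
Bind Y1 := s(unit); substituting into the one remaining equation that mentions Y1 gives: tup(s(node(unit, N, N)), tup(node(s(unit), s(unit), 7), unit, unit), 5) =?= tup(V, W, 5).
Bind A := s(unit); no other remaining equation mentions A.
Delete trivial equation unit =?= unit.
Decompose s/1: N =?= node(unit, 7, 5).
Bind N := node(unit, 7, 5); substituting into the remaining equation gives: tup(s(node(unit, node(unit, 7, 5), node(unit, 7, 5))), tup(node(s(unit), s(unit), 7), unit, unit), 5) =?= tup(V, W, 5).
Decompose tup/3: s(node(unit, node(unit, 7, 5), node(unit, 7, 5))) =?= V,  tup(node(s(unit), s(unit), 7), unit, unit) =?= W,  5 =?= 5.
Bind V := s(node(unit, node(unit, 7, 5), node(unit, 7, 5))); no other remaining equation mentions V.
Bind W := tup(node(s(unit), s(unit), 7), unit, unit); no other remaining equation mentions W.
Delete trivial equation 5 =?= 5.
MGU = { Y1 ↦ s(unit), A ↦ s(unit), N ↦ node(unit, 7, 5), V ↦ s(node(unit, node(unit, 7, 5), node(unit, 7, 5))), W ↦ tup(node(s(unit), s(unit), 7), unit, unit) }, so V ↦ s(node(unit, node(unit, 7, 5), node(unit, 7, 5))).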